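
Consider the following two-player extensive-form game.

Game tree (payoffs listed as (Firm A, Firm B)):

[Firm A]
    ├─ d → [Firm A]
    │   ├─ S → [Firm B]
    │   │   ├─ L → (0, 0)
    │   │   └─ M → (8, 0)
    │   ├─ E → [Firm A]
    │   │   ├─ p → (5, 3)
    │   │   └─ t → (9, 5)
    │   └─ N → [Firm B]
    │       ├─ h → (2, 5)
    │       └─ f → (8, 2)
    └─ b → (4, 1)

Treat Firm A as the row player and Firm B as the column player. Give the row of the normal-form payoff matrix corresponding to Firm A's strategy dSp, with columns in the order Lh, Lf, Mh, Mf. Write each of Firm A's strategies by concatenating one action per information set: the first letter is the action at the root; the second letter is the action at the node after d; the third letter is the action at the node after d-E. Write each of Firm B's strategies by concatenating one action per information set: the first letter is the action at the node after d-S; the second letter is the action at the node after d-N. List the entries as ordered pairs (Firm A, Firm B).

vs Lh: Firm A plays d → Firm A plays S at [d] → Firm B plays L at [d-S] → (0, 0)
vs Lf: Firm A plays d → Firm A plays S at [d] → Firm B plays L at [d-S] → (0, 0)
vs Mh: Firm A plays d → Firm A plays S at [d] → Firm B plays M at [d-S] → (8, 0)
vs Mf: Firm A plays d → Firm A plays S at [d] → Firm B plays M at [d-S] → (8, 0)

(0,0) (0,0) (8,0) (8,0)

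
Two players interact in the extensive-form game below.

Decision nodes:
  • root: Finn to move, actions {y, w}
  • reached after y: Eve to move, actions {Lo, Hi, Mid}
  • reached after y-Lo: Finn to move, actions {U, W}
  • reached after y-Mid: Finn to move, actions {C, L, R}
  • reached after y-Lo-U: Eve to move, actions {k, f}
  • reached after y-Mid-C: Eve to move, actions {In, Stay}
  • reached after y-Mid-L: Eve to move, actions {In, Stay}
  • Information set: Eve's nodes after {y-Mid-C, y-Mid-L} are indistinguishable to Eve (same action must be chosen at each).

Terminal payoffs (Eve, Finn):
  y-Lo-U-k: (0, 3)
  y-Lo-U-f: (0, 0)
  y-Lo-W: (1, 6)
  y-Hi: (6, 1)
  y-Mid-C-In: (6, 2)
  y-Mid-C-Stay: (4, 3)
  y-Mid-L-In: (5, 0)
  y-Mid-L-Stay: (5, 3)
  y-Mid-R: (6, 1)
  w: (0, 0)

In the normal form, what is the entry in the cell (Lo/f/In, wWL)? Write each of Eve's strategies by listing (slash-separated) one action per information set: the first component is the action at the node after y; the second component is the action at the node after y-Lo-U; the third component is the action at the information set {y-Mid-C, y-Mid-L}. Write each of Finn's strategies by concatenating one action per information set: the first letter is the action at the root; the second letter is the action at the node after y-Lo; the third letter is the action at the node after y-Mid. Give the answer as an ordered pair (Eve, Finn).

Trace the play path from the root:
  Finn plays w
→ terminal payoff (0, 0).
(Eve's choice at the node after y is never reached on this path, so it doesn't affect the outcome.)

(0, 0)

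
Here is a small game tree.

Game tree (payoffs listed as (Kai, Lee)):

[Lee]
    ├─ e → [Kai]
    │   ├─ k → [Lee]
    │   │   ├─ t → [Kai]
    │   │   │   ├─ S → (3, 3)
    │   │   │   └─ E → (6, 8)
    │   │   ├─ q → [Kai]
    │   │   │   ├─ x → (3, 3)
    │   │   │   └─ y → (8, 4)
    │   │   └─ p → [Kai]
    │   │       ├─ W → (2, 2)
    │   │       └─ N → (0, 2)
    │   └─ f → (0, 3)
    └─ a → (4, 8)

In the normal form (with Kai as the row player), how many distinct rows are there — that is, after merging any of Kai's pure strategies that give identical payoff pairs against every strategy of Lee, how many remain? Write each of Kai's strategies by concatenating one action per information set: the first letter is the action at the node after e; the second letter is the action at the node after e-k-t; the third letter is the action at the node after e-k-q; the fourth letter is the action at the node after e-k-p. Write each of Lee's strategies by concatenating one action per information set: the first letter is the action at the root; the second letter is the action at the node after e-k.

9

Kai has 16 pure strategies: kSxW, kSxN, kSyW, kSyN, kExW, kExN, kEyW, kEyN, fSxW, fSxN, fSyW, fSyN, fExW, fExN, fEyW, fEyN. Columns: et, eq, ep, at, aq, ap.
{kSxW} → row (3,3) (3,3) (2,2) (4,8) (4,8) (4,8)
{kSxN} → row (3,3) (3,3) (0,2) (4,8) (4,8) (4,8)
{kSyW} → row (3,3) (8,4) (2,2) (4,8) (4,8) (4,8)
{kSyN} → row (3,3) (8,4) (0,2) (4,8) (4,8) (4,8)
{kExW} → row (6,8) (3,3) (2,2) (4,8) (4,8) (4,8)
{kExN} → row (6,8) (3,3) (0,2) (4,8) (4,8) (4,8)
{kEyW} → row (6,8) (8,4) (2,2) (4,8) (4,8) (4,8)
{kEyN} → row (6,8) (8,4) (0,2) (4,8) (4,8) (4,8)
{fSxW, fSxN, fSyW, fSyN, fExW, fExN, fEyW, fEyN} → row (0,3) (0,3) (0,3) (4,8) (4,8) (4,8)
That's 9 distinct rows out of 16 strategies.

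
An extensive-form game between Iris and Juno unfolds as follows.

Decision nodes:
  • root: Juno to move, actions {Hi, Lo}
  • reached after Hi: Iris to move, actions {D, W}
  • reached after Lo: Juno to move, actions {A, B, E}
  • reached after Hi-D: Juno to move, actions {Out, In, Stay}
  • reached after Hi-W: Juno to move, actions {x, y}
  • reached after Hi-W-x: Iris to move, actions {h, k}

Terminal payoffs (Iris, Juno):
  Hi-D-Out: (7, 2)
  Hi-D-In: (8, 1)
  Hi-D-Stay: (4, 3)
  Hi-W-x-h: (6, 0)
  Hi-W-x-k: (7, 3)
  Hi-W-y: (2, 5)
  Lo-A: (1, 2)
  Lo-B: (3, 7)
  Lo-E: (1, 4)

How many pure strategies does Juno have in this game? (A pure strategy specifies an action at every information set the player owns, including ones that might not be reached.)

Juno owns the root with actions {Hi, Lo} — two choices.
Juno owns the node after Lo with actions {A, B, E} — three choices.
Juno owns the node after Hi-D with actions {Out, In, Stay} — three choices.
Juno owns the node after Hi-W with actions {x, y} — two choices.
A pure strategy fixes one action at each information set independently, so the count is the product 2 × 3 × 3 × 2 = 36.
(For reference, Iris has 4 pure strategies, giving a 36×4 normal-form matrix.)

36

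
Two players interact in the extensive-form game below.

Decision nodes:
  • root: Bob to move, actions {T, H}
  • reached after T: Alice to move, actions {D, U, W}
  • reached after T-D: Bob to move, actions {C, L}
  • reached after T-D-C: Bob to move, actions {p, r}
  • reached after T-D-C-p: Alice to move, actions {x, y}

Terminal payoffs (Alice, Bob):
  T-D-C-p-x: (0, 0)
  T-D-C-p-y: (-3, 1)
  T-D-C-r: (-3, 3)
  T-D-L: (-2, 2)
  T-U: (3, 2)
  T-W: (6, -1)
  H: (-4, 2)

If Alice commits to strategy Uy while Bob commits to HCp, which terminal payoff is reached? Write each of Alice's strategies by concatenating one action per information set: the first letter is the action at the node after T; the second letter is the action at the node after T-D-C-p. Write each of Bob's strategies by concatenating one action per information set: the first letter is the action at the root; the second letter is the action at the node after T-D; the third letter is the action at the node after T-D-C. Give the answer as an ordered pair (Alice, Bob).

Trace the play path from the root:
  Bob plays H
→ terminal payoff (-4, 2).
(Alice's choice at the node after T is never reached on this path, so it doesn't affect the outcome.)

(-4, 2)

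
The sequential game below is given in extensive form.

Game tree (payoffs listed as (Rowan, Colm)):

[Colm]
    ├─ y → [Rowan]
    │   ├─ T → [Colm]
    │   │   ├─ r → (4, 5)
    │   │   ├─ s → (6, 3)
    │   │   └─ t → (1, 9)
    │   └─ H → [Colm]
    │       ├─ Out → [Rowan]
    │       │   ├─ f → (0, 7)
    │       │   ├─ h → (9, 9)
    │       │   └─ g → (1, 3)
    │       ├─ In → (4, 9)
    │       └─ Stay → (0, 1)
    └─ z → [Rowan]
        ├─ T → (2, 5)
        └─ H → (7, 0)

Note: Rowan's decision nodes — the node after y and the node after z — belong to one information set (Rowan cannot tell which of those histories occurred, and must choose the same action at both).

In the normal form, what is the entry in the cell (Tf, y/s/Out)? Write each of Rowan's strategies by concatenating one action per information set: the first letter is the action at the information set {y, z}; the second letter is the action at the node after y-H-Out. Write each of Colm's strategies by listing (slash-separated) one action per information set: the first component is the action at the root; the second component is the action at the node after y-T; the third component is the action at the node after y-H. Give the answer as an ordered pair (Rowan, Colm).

Trace the play path from the root:
  Colm plays y
  Rowan plays T at [y]
  Colm plays s at [y-T]
→ terminal payoff (6, 3).
(Rowan's choice at the node after y-H-Out is never reached on this path, so it doesn't affect the outcome.)

(6, 3)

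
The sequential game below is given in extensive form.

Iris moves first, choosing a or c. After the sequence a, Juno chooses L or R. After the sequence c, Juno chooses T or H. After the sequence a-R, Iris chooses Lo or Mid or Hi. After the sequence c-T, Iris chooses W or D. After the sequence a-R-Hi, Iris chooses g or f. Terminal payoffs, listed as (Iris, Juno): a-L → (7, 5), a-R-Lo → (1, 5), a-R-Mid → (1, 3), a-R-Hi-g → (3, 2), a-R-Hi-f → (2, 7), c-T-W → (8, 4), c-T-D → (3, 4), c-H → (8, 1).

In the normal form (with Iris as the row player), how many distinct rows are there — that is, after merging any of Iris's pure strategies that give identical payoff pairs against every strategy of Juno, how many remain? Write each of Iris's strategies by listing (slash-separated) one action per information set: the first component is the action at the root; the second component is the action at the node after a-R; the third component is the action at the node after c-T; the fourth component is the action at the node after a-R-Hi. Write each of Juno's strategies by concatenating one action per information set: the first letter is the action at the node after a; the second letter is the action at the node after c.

6

Iris has 24 pure strategies: a/Lo/W/g, a/Lo/W/f, a/Lo/D/g, a/Lo/D/f, a/Mid/W/g, a/Mid/W/f, a/Mid/D/g, a/Mid/D/f, a/Hi/W/g, a/Hi/W/f, a/Hi/D/g, a/Hi/D/f, c/Lo/W/g, c/Lo/W/f, c/Lo/D/g, c/Lo/D/f, c/Mid/W/g, c/Mid/W/f, c/Mid/D/g, c/Mid/D/f, c/Hi/W/g, c/Hi/W/f, c/Hi/D/g, c/Hi/D/f. Columns: LT, LH, RT, RH.
{a/Lo/W/g, a/Lo/W/f, a/Lo/D/g, a/Lo/D/f} → row (7,5) (7,5) (1,5) (1,5)
{a/Mid/W/g, a/Mid/W/f, a/Mid/D/g, a/Mid/D/f} → row (7,5) (7,5) (1,3) (1,3)
{a/Hi/W/g, a/Hi/D/g} → row (7,5) (7,5) (3,2) (3,2)
{a/Hi/W/f, a/Hi/D/f} → row (7,5) (7,5) (2,7) (2,7)
{c/Lo/W/g, c/Lo/W/f, c/Mid/W/g, c/Mid/W/f, c/Hi/W/g, c/Hi/W/f} → row (8,4) (8,1) (8,4) (8,1)
{c/Lo/D/g, c/Lo/D/f, c/Mid/D/g, c/Mid/D/f, c/Hi/D/g, c/Hi/D/f} → row (3,4) (8,1) (3,4) (8,1)
That's 6 distinct rows out of 24 strategies.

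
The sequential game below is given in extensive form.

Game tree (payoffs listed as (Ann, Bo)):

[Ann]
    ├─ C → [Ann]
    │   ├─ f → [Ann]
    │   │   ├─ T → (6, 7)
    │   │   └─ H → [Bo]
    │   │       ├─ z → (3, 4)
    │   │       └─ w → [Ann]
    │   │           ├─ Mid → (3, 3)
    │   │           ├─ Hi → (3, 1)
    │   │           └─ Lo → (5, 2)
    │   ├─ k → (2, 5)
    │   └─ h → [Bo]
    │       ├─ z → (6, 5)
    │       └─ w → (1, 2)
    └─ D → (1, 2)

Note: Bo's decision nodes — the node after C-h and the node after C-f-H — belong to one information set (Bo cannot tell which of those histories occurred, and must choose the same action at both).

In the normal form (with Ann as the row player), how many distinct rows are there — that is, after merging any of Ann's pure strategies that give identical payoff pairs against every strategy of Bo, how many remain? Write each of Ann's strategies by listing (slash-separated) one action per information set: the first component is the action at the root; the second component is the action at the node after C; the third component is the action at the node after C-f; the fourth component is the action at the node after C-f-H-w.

Ann has 36 pure strategies: C/f/T/Mid, C/f/T/Hi, C/f/T/Lo, C/f/H/Mid, C/f/H/Hi, C/f/H/Lo, C/k/T/Mid, C/k/T/Hi, C/k/T/Lo, C/k/H/Mid, C/k/H/Hi, C/k/H/Lo, C/h/T/Mid, C/h/T/Hi, C/h/T/Lo, C/h/H/Mid, C/h/H/Hi, C/h/H/Lo, D/f/T/Mid, D/f/T/Hi, D/f/T/Lo, D/f/H/Mid, D/f/H/Hi, D/f/H/Lo, D/k/T/Mid, D/k/T/Hi, D/k/T/Lo, D/k/H/Mid, D/k/H/Hi, D/k/H/Lo, D/h/T/Mid, D/h/T/Hi, D/h/T/Lo, D/h/H/Mid, D/h/H/Hi, D/h/H/Lo. Columns: z, w.
{C/f/T/Mid, C/f/T/Hi, C/f/T/Lo} → row (6,7) (6,7)
{C/f/H/Mid} → row (3,4) (3,3)
{C/f/H/Hi} → row (3,4) (3,1)
{C/f/H/Lo} → row (3,4) (5,2)
{C/k/T/Mid, C/k/T/Hi, C/k/T/Lo, C/k/H/Mid, C/k/H/Hi, C/k/H/Lo} → row (2,5) (2,5)
{C/h/T/Mid, C/h/T/Hi, C/h/T/Lo, C/h/H/Mid, C/h/H/Hi, C/h/H/Lo} → row (6,5) (1,2)
{D/f/T/Mid, D/f/T/Hi, D/f/T/Lo, D/f/H/Mid, D/f/H/Hi, D/f/H/Lo, D/k/T/Mid, D/k/T/Hi, D/k/T/Lo, D/k/H/Mid, D/k/H/Hi, D/k/H/Lo, D/h/T/Mid, D/h/T/Hi, D/h/T/Lo, D/h/H/Mid, D/h/H/Hi, D/h/H/Lo} → row (1,2) (1,2)
That's 7 distinct rows out of 36 strategies.

7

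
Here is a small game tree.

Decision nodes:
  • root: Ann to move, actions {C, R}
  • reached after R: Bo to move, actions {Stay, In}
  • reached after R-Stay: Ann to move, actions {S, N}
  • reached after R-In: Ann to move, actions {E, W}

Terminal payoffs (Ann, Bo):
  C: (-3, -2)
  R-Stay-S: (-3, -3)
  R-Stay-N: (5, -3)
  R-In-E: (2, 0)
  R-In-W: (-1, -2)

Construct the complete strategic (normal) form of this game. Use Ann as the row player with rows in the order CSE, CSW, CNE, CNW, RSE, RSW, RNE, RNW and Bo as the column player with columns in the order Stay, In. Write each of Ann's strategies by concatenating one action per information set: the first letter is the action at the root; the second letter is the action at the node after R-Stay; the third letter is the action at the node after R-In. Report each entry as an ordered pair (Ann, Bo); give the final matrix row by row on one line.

Row CSE: Stay→(-3,-2), In→(-3,-2)
Row CSW: Stay→(-3,-2), In→(-3,-2)
Row CNE: Stay→(-3,-2), In→(-3,-2)
Row CNW: Stay→(-3,-2), In→(-3,-2)
Row RSE: Stay→(-3,-3), In→(2,0)
Row RSW: Stay→(-3,-3), In→(-1,-2)
Row RNE: Stay→(5,-3), In→(2,0)
Row RNW: Stay→(5,-3), In→(-1,-2)

CSE: (-3,-2) (-3,-2) | CSW: (-3,-2) (-3,-2) | CNE: (-3,-2) (-3,-2) | CNW: (-3,-2) (-3,-2) | RSE: (-3,-3) (2,0) | RSW: (-3,-3) (-1,-2) | RNE: (5,-3) (2,0) | RNW: (5,-3) (-1,-2)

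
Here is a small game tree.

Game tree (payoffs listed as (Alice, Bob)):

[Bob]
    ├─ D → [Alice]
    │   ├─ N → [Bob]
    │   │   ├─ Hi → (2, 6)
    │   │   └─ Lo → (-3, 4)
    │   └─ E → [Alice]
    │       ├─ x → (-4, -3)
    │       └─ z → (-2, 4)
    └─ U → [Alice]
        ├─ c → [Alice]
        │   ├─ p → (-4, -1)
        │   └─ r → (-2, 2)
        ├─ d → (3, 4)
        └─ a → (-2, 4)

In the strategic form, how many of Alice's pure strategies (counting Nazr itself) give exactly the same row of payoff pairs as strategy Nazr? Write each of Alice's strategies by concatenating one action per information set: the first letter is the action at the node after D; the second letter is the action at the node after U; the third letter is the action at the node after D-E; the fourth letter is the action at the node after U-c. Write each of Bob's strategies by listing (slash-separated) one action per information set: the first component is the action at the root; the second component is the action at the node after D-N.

Row for Nazr (columns D/Hi, D/Lo, U/Hi, U/Lo): (2,6) (-3,4) (-2,4) (-2,4).
Under Nazr, Alice's choice at the node after D-E and at the node after U-c can never be reached regardless of what Bob does, so varying those choices leaves every outcome unchanged.
Holding the reachable choices fixed and varying the unreachable ones freely already gives 2 × 2 = 4 equivalent strategies.
No other strategy reproduces this row, so those 4 are the full class: Naxp, Naxr, Nazp, Nazr.

4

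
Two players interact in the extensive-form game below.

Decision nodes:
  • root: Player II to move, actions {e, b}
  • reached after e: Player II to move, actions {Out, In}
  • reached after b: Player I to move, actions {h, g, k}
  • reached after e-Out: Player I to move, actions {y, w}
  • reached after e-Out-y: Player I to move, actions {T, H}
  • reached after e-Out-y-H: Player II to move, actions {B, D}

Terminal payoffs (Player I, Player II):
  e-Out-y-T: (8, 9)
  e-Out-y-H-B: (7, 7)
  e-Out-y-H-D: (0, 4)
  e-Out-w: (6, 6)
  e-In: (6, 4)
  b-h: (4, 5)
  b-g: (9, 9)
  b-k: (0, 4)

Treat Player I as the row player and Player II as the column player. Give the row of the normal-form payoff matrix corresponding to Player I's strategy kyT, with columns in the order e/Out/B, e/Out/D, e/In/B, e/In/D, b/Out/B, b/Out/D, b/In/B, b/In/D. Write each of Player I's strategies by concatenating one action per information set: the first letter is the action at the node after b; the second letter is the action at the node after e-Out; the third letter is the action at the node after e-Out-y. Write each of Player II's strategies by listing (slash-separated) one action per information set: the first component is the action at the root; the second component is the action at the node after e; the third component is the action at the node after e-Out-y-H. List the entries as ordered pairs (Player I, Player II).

vs e/Out/B: Player II plays e → Player II plays Out at [e] → Player I plays y at [e-Out] → Player I plays T at [e-Out-y] → (8, 9)
vs e/Out/D: Player II plays e → Player II plays Out at [e] → Player I plays y at [e-Out] → Player I plays T at [e-Out-y] → (8, 9)
vs e/In/B: Player II plays e → Player II plays In at [e] → (6, 4)
vs e/In/D: Player II plays e → Player II plays In at [e] → (6, 4)
vs b/Out/B: Player II plays b → Player I plays k at [b] → (0, 4)
vs b/Out/D: Player II plays b → Player I plays k at [b] → (0, 4)
vs b/In/B: Player II plays b → Player I plays k at [b] → (0, 4)
vs b/In/D: Player II plays b → Player I plays k at [b] → (0, 4)

(8,9) (8,9) (6,4) (6,4) (0,4) (0,4) (0,4) (0,4)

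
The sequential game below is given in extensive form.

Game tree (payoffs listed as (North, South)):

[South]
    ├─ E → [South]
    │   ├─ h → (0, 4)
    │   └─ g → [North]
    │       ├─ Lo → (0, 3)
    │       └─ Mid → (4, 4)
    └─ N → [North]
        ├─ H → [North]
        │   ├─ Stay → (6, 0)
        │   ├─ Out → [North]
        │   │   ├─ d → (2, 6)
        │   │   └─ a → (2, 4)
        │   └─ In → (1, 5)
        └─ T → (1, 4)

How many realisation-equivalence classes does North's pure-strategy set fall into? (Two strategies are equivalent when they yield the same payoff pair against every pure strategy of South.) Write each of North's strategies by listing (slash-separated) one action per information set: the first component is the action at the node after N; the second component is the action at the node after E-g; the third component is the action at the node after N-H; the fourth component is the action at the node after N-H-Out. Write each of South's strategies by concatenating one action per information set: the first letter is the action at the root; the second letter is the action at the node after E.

North has 24 pure strategies: H/Lo/Stay/d, H/Lo/Stay/a, H/Lo/Out/d, H/Lo/Out/a, H/Lo/In/d, H/Lo/In/a, H/Mid/Stay/d, H/Mid/Stay/a, H/Mid/Out/d, H/Mid/Out/a, H/Mid/In/d, H/Mid/In/a, T/Lo/Stay/d, T/Lo/Stay/a, T/Lo/Out/d, T/Lo/Out/a, T/Lo/In/d, T/Lo/In/a, T/Mid/Stay/d, T/Mid/Stay/a, T/Mid/Out/d, T/Mid/Out/a, T/Mid/In/d, T/Mid/In/a. Columns: Eh, Eg, Nh, Ng.
{H/Lo/Stay/d, H/Lo/Stay/a} → row (0,4) (0,3) (6,0) (6,0)
{H/Lo/Out/d} → row (0,4) (0,3) (2,6) (2,6)
{H/Lo/Out/a} → row (0,4) (0,3) (2,4) (2,4)
{H/Lo/In/d, H/Lo/In/a} → row (0,4) (0,3) (1,5) (1,5)
{H/Mid/Stay/d, H/Mid/Stay/a} → row (0,4) (4,4) (6,0) (6,0)
{H/Mid/Out/d} → row (0,4) (4,4) (2,6) (2,6)
{H/Mid/Out/a} → row (0,4) (4,4) (2,4) (2,4)
{H/Mid/In/d, H/Mid/In/a} → row (0,4) (4,4) (1,5) (1,5)
{T/Lo/Stay/d, T/Lo/Stay/a, T/Lo/Out/d, T/Lo/Out/a, T/Lo/In/d, T/Lo/In/a} → row (0,4) (0,3) (1,4) (1,4)
{T/Mid/Stay/d, T/Mid/Stay/a, T/Mid/Out/d, T/Mid/Out/a, T/Mid/In/d, T/Mid/In/a} → row (0,4) (4,4) (1,4) (1,4)
That's 10 distinct rows out of 24 strategies.

10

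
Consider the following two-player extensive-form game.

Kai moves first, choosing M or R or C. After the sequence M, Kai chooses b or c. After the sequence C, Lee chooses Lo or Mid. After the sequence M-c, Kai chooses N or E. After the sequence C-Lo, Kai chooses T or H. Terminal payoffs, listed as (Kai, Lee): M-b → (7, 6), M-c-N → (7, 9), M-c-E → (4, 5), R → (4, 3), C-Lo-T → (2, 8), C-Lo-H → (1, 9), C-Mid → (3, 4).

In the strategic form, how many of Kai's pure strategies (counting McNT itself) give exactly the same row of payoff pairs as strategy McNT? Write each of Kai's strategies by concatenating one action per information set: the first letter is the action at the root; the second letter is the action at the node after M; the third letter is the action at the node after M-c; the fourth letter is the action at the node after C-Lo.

2

Row for McNT (columns Lo, Mid): (7,9) (7,9).
Under McNT, Kai's choice at the node after C-Lo can never be reached regardless of what Lee does, so varying those choices leaves every outcome unchanged.
Holding the reachable choices fixed and varying the unreachable one freely already gives 2 equivalent strategies.
No other strategy reproduces this row, so those 2 are the full class: McNT, McNH.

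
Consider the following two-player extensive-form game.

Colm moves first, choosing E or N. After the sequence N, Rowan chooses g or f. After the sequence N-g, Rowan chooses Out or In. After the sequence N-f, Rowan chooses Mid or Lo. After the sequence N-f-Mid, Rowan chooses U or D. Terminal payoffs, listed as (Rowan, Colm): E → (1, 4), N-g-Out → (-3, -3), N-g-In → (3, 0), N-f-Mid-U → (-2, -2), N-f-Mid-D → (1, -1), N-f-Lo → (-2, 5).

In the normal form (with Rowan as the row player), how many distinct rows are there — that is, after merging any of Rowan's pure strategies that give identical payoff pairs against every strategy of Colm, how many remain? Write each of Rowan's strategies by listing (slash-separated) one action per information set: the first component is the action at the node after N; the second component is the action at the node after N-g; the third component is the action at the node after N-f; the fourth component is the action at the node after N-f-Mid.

Rowan has 16 pure strategies: g/Out/Mid/U, g/Out/Mid/D, g/Out/Lo/U, g/Out/Lo/D, g/In/Mid/U, g/In/Mid/D, g/In/Lo/U, g/In/Lo/D, f/Out/Mid/U, f/Out/Mid/D, f/Out/Lo/U, f/Out/Lo/D, f/In/Mid/U, f/In/Mid/D, f/In/Lo/U, f/In/Lo/D. Columns: E, N.
{g/Out/Mid/U, g/Out/Mid/D, g/Out/Lo/U, g/Out/Lo/D} → row (1,4) (-3,-3)
{g/In/Mid/U, g/In/Mid/D, g/In/Lo/U, g/In/Lo/D} → row (1,4) (3,0)
{f/Out/Mid/U, f/In/Mid/U} → row (1,4) (-2,-2)
{f/Out/Mid/D, f/In/Mid/D} → row (1,4) (1,-1)
{f/Out/Lo/U, f/Out/Lo/D, f/In/Lo/U, f/In/Lo/D} → row (1,4) (-2,5)
That's 5 distinct rows out of 16 strategies.

5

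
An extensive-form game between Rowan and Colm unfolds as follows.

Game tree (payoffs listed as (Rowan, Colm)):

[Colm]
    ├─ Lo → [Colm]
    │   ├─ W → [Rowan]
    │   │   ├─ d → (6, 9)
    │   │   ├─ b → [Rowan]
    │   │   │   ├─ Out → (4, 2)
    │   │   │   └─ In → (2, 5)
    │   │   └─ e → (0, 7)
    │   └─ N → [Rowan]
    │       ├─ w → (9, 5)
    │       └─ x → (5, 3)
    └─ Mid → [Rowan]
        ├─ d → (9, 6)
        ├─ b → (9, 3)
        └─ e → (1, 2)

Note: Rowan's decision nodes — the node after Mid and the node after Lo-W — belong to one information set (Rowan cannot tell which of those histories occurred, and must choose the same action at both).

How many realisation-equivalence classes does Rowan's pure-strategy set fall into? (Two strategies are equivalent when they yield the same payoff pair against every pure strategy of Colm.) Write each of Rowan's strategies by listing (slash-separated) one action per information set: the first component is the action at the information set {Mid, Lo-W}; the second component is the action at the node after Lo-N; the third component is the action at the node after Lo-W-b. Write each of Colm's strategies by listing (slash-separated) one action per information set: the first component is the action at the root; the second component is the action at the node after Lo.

8

Rowan has 12 pure strategies: d/w/Out, d/w/In, d/x/Out, d/x/In, b/w/Out, b/w/In, b/x/Out, b/x/In, e/w/Out, e/w/In, e/x/Out, e/x/In. Columns: Lo/W, Lo/N, Mid/W, Mid/N.
{d/w/Out, d/w/In} → row (6,9) (9,5) (9,6) (9,6)
{d/x/Out, d/x/In} → row (6,9) (5,3) (9,6) (9,6)
{b/w/Out} → row (4,2) (9,5) (9,3) (9,3)
{b/w/In} → row (2,5) (9,5) (9,3) (9,3)
{b/x/Out} → row (4,2) (5,3) (9,3) (9,3)
{b/x/In} → row (2,5) (5,3) (9,3) (9,3)
{e/w/Out, e/w/In} → row (0,7) (9,5) (1,2) (1,2)
{e/x/Out, e/x/In} → row (0,7) (5,3) (1,2) (1,2)
That's 8 distinct rows out of 12 strategies.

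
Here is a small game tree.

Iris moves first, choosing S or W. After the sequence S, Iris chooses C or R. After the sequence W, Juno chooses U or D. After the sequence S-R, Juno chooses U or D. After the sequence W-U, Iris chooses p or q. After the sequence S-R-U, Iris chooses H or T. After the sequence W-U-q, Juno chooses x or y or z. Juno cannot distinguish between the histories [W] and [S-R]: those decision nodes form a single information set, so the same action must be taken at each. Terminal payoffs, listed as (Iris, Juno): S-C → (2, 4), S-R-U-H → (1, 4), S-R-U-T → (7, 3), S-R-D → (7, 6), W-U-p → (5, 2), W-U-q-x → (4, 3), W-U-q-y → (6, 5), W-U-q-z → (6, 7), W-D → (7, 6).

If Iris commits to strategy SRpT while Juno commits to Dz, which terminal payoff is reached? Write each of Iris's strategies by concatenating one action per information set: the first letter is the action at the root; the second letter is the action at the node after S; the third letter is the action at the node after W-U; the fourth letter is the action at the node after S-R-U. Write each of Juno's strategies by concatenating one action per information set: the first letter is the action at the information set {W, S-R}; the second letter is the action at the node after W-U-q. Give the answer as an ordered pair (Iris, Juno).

(7, 6)

Trace the play path from the root:
  Iris plays S
  Iris plays R at [S]
  Juno plays D at [S-R]
→ terminal payoff (7, 6).
(Iris's choice at the node after W-U is never reached on this path, so it doesn't affect the outcome.)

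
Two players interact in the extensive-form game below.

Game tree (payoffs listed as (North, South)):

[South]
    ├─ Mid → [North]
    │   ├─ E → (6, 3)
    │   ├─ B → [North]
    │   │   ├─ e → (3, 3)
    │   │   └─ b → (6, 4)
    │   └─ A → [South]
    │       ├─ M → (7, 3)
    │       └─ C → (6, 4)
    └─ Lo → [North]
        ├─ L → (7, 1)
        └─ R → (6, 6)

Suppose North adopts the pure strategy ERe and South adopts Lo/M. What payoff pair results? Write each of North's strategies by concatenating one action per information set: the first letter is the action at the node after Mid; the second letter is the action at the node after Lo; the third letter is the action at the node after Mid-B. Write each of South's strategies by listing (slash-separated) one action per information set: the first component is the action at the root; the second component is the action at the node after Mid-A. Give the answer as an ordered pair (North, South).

Trace the play path from the root:
  South plays Lo
  North plays R at [Lo]
→ terminal payoff (6, 6).
(North's choice at the node after Mid is never reached on this path, so it doesn't affect the outcome.)

(6, 6)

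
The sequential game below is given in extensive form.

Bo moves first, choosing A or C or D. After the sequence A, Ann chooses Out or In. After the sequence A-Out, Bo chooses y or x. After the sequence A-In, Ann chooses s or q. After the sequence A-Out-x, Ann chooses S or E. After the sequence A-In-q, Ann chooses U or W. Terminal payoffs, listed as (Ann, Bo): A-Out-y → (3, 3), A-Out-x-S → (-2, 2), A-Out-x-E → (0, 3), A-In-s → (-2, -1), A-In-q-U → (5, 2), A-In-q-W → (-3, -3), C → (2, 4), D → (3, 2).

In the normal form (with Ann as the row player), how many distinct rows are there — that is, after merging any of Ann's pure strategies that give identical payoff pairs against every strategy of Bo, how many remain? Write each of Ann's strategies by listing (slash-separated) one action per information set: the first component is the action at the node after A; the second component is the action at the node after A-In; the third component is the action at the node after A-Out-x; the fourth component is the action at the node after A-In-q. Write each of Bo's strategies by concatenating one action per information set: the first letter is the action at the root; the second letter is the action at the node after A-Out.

Ann has 16 pure strategies: Out/s/S/U, Out/s/S/W, Out/s/E/U, Out/s/E/W, Out/q/S/U, Out/q/S/W, Out/q/E/U, Out/q/E/W, In/s/S/U, In/s/S/W, In/s/E/U, In/s/E/W, In/q/S/U, In/q/S/W, In/q/E/U, In/q/E/W. Columns: Ay, Ax, Cy, Cx, Dy, Dx.
{Out/s/S/U, Out/s/S/W, Out/q/S/U, Out/q/S/W} → row (3,3) (-2,2) (2,4) (2,4) (3,2) (3,2)
{Out/s/E/U, Out/s/E/W, Out/q/E/U, Out/q/E/W} → row (3,3) (0,3) (2,4) (2,4) (3,2) (3,2)
{In/s/S/U, In/s/S/W, In/s/E/U, In/s/E/W} → row (-2,-1) (-2,-1) (2,4) (2,4) (3,2) (3,2)
{In/q/S/U, In/q/E/U} → row (5,2) (5,2) (2,4) (2,4) (3,2) (3,2)
{In/q/S/W, In/q/E/W} → row (-3,-3) (-3,-3) (2,4) (2,4) (3,2) (3,2)
That's 5 distinct rows out of 16 strategies.

5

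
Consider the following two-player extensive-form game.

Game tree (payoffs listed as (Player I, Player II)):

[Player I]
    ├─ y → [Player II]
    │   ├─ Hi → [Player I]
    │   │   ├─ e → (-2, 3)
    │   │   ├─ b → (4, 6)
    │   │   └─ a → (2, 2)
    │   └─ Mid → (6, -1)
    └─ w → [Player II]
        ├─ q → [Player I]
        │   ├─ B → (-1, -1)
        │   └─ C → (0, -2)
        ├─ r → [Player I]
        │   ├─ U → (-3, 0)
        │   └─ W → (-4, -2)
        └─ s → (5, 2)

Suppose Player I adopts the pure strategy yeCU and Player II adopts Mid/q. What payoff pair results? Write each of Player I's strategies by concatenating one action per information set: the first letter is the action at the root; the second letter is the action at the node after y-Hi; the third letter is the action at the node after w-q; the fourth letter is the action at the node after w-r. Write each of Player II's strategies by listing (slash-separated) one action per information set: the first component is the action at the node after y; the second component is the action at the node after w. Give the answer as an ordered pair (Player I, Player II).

Trace the play path from the root:
  Player I plays y
  Player II plays Mid at [y]
→ terminal payoff (6, -1).
(Player I's choice at the node after y-Hi is never reached on this path, so it doesn't affect the outcome.)

(6, -1)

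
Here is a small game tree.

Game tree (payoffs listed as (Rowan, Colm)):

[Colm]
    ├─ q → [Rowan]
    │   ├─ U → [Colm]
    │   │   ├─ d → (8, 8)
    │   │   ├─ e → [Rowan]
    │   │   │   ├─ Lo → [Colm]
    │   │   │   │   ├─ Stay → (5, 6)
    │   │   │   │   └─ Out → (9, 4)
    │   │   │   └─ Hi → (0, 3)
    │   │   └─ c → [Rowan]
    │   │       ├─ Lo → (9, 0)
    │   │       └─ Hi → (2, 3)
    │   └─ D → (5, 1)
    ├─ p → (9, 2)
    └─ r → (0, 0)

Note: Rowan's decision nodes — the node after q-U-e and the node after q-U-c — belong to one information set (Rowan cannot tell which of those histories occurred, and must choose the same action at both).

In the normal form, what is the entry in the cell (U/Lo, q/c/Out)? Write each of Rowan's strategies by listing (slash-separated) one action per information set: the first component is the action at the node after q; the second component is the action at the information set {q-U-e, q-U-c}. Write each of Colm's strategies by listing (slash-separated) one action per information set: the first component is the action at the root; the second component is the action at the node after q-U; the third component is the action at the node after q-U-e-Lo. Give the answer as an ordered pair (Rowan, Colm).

(9, 0)

Trace the play path from the root:
  Colm plays q
  Rowan plays U at [q]
  Colm plays c at [q-U]
  Rowan plays Lo at [q-U-c]
→ terminal payoff (9, 0).
(Colm's choice at the node after q-U-e-Lo is never reached on this path, so it doesn't affect the outcome.)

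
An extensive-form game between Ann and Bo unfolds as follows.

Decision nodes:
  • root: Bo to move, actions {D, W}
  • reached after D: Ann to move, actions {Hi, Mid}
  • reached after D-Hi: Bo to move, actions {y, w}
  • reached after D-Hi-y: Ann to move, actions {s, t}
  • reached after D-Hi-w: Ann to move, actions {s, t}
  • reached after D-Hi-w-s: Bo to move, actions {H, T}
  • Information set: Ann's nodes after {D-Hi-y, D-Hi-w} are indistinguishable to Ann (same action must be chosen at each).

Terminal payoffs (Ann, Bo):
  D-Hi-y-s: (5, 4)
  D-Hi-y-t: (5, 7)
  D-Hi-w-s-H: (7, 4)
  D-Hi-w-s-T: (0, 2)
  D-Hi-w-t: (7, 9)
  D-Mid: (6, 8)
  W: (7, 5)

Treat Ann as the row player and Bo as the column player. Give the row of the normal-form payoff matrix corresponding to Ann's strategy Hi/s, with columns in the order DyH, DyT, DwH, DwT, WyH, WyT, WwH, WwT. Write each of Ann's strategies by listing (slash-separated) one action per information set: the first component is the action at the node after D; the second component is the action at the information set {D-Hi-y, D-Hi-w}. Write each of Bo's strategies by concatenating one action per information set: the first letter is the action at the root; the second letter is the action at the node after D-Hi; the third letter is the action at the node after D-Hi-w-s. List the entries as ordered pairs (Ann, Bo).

vs DyH: Bo plays D → Ann plays Hi at [D] → Bo plays y at [D-Hi] → Ann plays s at [D-Hi-y] → (5, 4)
vs DyT: Bo plays D → Ann plays Hi at [D] → Bo plays y at [D-Hi] → Ann plays s at [D-Hi-y] → (5, 4)
vs DwH: Bo plays D → Ann plays Hi at [D] → Bo plays w at [D-Hi] → Ann plays s at [D-Hi-w] → Bo plays H at [D-Hi-w-s] → (7, 4)
vs DwT: Bo plays D → Ann plays Hi at [D] → Bo plays w at [D-Hi] → Ann plays s at [D-Hi-w] → Bo plays T at [D-Hi-w-s] → (0, 2)
vs WyH: Bo plays W → (7, 5)
vs WyT: Bo plays W → (7, 5)
vs WwH: Bo plays W → (7, 5)
vs WwT: Bo plays W → (7, 5)

(5,4) (5,4) (7,4) (0,2) (7,5) (7,5) (7,5) (7,5)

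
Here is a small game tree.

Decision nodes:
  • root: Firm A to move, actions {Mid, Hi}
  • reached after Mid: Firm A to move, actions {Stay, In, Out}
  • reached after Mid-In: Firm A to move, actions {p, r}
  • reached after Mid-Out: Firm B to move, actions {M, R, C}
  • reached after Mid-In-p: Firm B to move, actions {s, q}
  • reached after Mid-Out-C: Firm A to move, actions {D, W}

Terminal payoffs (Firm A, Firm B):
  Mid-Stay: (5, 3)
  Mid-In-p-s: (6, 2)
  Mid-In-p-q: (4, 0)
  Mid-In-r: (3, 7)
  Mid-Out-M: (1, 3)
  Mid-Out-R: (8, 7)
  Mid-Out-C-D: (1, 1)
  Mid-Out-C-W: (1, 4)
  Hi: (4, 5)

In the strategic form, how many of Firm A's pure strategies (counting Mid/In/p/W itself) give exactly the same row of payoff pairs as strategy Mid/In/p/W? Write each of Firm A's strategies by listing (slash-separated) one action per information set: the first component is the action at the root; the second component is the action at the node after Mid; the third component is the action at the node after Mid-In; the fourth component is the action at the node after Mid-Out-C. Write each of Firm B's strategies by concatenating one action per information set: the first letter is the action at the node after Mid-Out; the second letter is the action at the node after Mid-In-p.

Row for Mid/In/p/W (columns Ms, Mq, Rs, Rq, Cs, Cq): (6,2) (4,0) (6,2) (4,0) (6,2) (4,0).
Under Mid/In/p/W, Firm A's choice at the node after Mid-Out-C can never be reached regardless of what Firm B does, so varying those choices leaves every outcome unchanged.
Holding the reachable choices fixed and varying the unreachable one freely already gives 2 equivalent strategies.
No other strategy reproduces this row, so those 2 are the full class: Mid/In/p/D, Mid/In/p/W.

2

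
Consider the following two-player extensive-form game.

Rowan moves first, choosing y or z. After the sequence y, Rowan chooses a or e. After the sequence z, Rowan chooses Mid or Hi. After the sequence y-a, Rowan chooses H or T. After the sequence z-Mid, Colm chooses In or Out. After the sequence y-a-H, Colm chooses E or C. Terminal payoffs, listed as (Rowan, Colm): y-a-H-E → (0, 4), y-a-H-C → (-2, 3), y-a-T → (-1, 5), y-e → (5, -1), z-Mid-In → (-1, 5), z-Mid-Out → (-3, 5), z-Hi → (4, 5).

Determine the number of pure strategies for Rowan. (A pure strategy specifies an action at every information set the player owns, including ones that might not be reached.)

Rowan owns the root with actions {y, z} — two choices.
Rowan owns the node after y with actions {a, e} — two choices.
Rowan owns the node after z with actions {Mid, Hi} — two choices.
Rowan owns the node after y-a with actions {H, T} — two choices.
A pure strategy fixes one action at each information set independently, so the count is the product 2 × 2 × 2 × 2 = 16.
(For reference, Colm has 4 pure strategies, giving a 16×4 normal-form matrix.)

16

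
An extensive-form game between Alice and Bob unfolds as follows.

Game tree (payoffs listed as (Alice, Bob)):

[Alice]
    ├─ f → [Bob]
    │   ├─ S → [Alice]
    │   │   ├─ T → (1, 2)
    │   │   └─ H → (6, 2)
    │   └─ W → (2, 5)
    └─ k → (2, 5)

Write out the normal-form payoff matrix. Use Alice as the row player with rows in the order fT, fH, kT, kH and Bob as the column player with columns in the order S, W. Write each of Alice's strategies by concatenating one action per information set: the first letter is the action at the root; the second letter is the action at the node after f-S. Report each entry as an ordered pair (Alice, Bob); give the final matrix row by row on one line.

fT: (1,2) (2,5) | fH: (6,2) (2,5) | kT: (2,5) (2,5) | kH: (2,5) (2,5)

Row fT: S→(1,2), W→(2,5)
Row fH: S→(6,2), W→(2,5)
Row kT: S→(2,5), W→(2,5)
Row kH: S→(2,5), W→(2,5)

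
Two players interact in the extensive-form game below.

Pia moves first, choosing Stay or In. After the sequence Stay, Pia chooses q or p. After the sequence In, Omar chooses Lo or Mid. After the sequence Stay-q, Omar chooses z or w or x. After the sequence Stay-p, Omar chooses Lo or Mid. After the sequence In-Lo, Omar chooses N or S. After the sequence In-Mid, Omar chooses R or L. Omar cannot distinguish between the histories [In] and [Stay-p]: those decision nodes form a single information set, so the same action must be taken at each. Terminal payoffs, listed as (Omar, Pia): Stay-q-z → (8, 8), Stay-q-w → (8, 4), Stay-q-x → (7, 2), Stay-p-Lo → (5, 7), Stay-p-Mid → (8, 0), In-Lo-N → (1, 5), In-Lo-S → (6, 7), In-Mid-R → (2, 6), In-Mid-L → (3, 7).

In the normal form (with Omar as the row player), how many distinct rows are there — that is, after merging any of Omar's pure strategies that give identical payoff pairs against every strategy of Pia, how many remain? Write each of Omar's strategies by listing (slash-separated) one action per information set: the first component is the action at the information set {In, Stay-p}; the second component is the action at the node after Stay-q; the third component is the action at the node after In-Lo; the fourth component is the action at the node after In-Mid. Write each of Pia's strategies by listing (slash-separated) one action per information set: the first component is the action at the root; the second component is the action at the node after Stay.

Omar has 24 pure strategies: Lo/z/N/R, Lo/z/N/L, Lo/z/S/R, Lo/z/S/L, Lo/w/N/R, Lo/w/N/L, Lo/w/S/R, Lo/w/S/L, Lo/x/N/R, Lo/x/N/L, Lo/x/S/R, Lo/x/S/L, Mid/z/N/R, Mid/z/N/L, Mid/z/S/R, Mid/z/S/L, Mid/w/N/R, Mid/w/N/L, Mid/w/S/R, Mid/w/S/L, Mid/x/N/R, Mid/x/N/L, Mid/x/S/R, Mid/x/S/L. Columns: Stay/q, Stay/p, In/q, In/p.
{Lo/z/N/R, Lo/z/N/L} → row (8,8) (5,7) (1,5) (1,5)
{Lo/z/S/R, Lo/z/S/L} → row (8,8) (5,7) (6,7) (6,7)
{Lo/w/N/R, Lo/w/N/L} → row (8,4) (5,7) (1,5) (1,5)
{Lo/w/S/R, Lo/w/S/L} → row (8,4) (5,7) (6,7) (6,7)
{Lo/x/N/R, Lo/x/N/L} → row (7,2) (5,7) (1,5) (1,5)
{Lo/x/S/R, Lo/x/S/L} → row (7,2) (5,7) (6,7) (6,7)
{Mid/z/N/R, Mid/z/S/R} → row (8,8) (8,0) (2,6) (2,6)
{Mid/z/N/L, Mid/z/S/L} → row (8,8) (8,0) (3,7) (3,7)
{Mid/w/N/R, Mid/w/S/R} → row (8,4) (8,0) (2,6) (2,6)
{Mid/w/N/L, Mid/w/S/L} → row (8,4) (8,0) (3,7) (3,7)
{Mid/x/N/R, Mid/x/S/R} → row (7,2) (8,0) (2,6) (2,6)
{Mid/x/N/L, Mid/x/S/L} → row (7,2) (8,0) (3,7) (3,7)
That's 12 distinct rows out of 24 strategies.

12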